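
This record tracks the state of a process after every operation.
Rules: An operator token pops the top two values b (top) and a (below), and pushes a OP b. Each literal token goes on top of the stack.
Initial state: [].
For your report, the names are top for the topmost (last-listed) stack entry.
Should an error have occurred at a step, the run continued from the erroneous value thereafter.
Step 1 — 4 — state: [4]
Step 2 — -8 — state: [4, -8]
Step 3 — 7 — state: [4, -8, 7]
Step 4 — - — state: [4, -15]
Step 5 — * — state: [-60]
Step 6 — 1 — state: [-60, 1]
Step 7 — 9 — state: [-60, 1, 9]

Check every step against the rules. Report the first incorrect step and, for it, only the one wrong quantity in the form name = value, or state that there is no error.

Step 1: push 4: top = 4 — same as recorded.
Step 2: push -8: top = -8 — confirmed correct.
Step 3: push 7: top = 7 — matches.
Step 4: -8 - 7 = -15 — verified.
Step 5: 4 * -15 = -60 — confirmed correct.
Step 6: push 1: top = 1 — verified.
Step 7: push 9: top = 9 — in agreement.
All steps check out; nothing to correct.

no error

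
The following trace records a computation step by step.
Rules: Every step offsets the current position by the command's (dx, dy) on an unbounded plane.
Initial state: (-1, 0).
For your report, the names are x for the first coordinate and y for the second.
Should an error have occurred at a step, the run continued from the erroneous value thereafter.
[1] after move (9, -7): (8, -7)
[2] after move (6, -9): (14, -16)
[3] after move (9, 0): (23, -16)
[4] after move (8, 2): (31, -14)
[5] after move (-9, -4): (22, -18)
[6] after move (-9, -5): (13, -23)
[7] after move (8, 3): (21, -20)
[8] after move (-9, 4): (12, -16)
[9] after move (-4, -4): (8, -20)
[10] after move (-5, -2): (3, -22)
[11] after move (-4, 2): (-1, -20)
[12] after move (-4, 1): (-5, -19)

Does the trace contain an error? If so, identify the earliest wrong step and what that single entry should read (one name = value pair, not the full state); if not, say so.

no error

Recomputing the run from the initial state:
step 1: x = 8, y = -7
step 2: x = 14, y = -16
step 3: x = 23, y = -16
step 4: x = 31, y = -14
step 5: x = 22, y = -18
step 6: x = 13, y = -23
step 7: x = 21, y = -20
step 8: x = 12, y = -16
step 9: x = 8, y = -20
step 10: x = 3, y = -22
step 11: x = -1, y = -20
step 12: x = -5, y = -19
This matches the trace at every step.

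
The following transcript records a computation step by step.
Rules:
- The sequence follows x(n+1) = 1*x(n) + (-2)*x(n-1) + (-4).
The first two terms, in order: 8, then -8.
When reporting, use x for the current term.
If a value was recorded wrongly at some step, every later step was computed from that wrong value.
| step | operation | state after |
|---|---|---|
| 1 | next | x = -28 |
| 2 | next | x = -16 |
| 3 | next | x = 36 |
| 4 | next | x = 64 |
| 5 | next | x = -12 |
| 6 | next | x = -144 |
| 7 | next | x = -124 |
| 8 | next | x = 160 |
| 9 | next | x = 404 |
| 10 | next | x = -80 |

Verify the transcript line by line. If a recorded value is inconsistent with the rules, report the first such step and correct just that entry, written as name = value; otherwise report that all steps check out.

Recomputing the run from the initial state:
step 1: x = -28
step 2: x = -16
step 3: x = 36
step 4: x = 64
step 5: x = -12
step 6: x = -144
step 7: x = -124
step 8: x = 160
step 9: x = 404
step 10: x = 80
The first disagreement with the transcript is at step 10, where the value should be x = 80.

step 10, x = 80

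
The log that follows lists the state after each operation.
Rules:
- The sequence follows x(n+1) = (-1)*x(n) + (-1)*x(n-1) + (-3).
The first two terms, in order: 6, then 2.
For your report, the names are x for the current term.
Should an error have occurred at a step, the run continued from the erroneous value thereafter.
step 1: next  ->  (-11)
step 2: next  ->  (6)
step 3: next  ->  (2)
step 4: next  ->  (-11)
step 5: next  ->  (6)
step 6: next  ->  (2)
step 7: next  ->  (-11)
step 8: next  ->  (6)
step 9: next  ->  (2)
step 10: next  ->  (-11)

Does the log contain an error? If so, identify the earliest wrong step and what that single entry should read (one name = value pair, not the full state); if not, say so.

no error

Step 1: x = -1*(2) + (-1)*(6) + (-3) = -11 — same as recorded.
Step 2: x = -1*(-11) + (-1)*(2) + (-3) = 6 — no discrepancy.
Step 3: x = -1*(6) + (-1)*(-11) + (-3) = 2 — agrees with the log.
Step 4: x = -1*(2) + (-1)*(6) + (-3) = -11 — same as recorded.
Step 5: x = -1*(-11) + (-1)*(2) + (-3) = 6 — confirmed correct.
Step 6: x = -1*(6) + (-1)*(-11) + (-3) = 2 — in agreement.
Step 7: x = -1*(2) + (-1)*(6) + (-3) = -11 — consistent with the log.
Step 8: x = -1*(-11) + (-1)*(2) + (-3) = 6 — checks out.
Step 9: x = -1*(6) + (-1)*(-11) + (-3) = 2 — exactly as logged.
Step 10: x = -1*(2) + (-1)*(6) + (-3) = -11 — confirmed correct.
Each recorded entry agrees with the recomputation.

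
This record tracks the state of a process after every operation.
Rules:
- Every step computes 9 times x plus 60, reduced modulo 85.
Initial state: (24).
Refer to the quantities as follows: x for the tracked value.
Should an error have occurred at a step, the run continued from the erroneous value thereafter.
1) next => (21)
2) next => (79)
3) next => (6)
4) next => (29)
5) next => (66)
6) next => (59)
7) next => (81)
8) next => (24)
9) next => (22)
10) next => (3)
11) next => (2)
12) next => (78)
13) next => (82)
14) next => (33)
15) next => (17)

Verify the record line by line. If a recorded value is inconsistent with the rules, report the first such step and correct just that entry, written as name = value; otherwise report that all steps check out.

step 9, x = 21

Recomputing the run from the initial state:
step 1: x = 21
step 2: x = 79
step 3: x = 6
step 4: x = 29
step 5: x = 66
step 6: x = 59
step 7: x = 81
step 8: x = 24
step 9: x = 21
step 10: x = 79
step 11: x = 6
step 12: x = 29
step 13: x = 66
step 14: x = 59
step 15: x = 81
The first disagreement with the record is at step 9, where the value should be x = 21.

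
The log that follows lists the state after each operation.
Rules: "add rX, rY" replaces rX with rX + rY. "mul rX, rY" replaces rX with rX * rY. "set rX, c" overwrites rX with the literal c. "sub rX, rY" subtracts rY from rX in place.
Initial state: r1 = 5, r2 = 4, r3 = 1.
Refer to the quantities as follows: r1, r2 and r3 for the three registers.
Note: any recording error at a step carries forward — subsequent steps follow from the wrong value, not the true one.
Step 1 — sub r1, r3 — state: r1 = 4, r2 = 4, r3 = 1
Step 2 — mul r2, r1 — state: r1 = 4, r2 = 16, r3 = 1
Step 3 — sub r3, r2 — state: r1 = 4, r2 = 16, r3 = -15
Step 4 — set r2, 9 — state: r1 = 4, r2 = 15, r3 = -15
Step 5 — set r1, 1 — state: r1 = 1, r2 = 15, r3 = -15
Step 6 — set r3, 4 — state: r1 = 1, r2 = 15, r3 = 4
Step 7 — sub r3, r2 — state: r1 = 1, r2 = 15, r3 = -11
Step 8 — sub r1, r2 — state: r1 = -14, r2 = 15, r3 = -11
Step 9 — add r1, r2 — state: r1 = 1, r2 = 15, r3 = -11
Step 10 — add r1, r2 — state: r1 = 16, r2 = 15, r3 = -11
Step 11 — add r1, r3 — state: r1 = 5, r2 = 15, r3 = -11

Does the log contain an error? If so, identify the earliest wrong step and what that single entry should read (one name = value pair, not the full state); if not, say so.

step 4, r2 = 9

Step 1: r1 = 5 - 1 = 4 — in agreement.
Step 2: r2 = 4 * 4 = 16 — in agreement.
Step 3: r3 = 1 - 16 = -15 — confirmed correct.
Step 4: r2 = 9 — this is not what the log shows.
Conclusion: step 4 carries the first error; the entry should be r2 = 9.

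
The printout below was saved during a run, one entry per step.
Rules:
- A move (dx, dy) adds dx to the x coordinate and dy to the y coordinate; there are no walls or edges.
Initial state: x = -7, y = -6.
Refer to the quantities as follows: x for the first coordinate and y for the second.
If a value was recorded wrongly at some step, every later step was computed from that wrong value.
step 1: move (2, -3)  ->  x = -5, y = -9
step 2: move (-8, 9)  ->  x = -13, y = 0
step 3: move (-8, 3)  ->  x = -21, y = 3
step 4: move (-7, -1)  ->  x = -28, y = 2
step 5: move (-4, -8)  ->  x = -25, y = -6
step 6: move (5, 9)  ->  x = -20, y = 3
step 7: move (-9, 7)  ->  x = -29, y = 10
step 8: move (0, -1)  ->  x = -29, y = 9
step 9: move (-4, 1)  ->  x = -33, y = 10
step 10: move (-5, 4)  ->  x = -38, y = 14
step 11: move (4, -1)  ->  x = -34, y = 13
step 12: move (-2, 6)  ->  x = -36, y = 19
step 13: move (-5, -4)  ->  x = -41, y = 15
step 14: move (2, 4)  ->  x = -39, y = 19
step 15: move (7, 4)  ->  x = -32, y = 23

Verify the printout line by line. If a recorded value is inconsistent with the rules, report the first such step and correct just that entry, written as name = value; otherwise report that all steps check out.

Recomputing the run from the initial state:
step 1: x = -5, y = -9
step 2: x = -13, y = 0
step 3: x = -21, y = 3
step 4: x = -28, y = 2
step 5: x = -32, y = -6
step 6: x = -27, y = 3
step 7: x = -36, y = 10
step 8: x = -36, y = 9
step 9: x = -40, y = 10
step 10: x = -45, y = 14
step 11: x = -41, y = 13
step 12: x = -43, y = 19
step 13: x = -48, y = 15
step 14: x = -46, y = 19
step 15: x = -39, y = 23
The first disagreement with the printout is at step 5, where the value should be x = -32.

step 5, x = -32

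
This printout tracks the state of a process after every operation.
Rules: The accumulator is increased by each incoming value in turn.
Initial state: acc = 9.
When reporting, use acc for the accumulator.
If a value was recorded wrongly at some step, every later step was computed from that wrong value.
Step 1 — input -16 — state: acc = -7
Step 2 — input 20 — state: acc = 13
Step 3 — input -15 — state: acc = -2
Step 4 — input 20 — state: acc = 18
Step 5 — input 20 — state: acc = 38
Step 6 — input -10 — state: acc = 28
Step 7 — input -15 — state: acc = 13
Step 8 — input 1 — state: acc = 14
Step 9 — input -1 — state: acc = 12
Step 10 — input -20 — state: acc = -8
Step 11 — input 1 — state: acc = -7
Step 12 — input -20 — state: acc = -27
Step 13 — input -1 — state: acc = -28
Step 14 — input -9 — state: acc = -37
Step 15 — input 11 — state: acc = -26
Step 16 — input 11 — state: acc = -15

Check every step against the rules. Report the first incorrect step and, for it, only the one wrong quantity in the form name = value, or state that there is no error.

step 9, acc = 13

Recomputing the run from the initial state:
step 1: acc = -7
step 2: acc = 13
step 3: acc = -2
step 4: acc = 18
step 5: acc = 38
step 6: acc = 28
step 7: acc = 13
step 8: acc = 14
step 9: acc = 13
step 10: acc = -7
step 11: acc = -6
step 12: acc = -26
step 13: acc = -27
step 14: acc = -36
step 15: acc = -25
step 16: acc = -14
The first disagreement with the printout is at step 9, where the value should be acc = 13.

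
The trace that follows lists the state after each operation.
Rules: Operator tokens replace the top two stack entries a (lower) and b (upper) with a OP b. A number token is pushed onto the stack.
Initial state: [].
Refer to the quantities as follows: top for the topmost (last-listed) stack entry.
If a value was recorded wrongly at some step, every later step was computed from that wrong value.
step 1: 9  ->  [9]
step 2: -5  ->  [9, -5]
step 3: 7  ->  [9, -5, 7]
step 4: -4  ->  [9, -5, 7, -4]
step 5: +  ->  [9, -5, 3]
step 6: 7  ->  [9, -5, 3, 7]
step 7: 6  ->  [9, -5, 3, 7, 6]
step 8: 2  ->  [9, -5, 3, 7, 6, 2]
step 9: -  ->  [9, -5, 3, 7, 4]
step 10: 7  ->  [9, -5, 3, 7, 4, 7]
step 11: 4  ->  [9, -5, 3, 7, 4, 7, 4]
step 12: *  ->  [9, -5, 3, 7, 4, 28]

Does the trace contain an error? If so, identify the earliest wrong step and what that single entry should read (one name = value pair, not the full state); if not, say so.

no error

step 1: push 9: top = 9 -> checks out
step 2: push -5: top = -5 -> agrees with the trace
step 3: push 7: top = 7 -> verified
step 4: push -4: top = -4 -> verified
step 5: 7 + -4 = 3 -> exactly as logged
step 6: push 7: top = 7 -> consistent with the trace
step 7: push 6: top = 6 -> checks out
step 8: push 2: top = 2 -> consistent with the trace
step 9: 6 - 2 = 4 -> confirmed correct
step 10: push 7: top = 7 -> consistent with the trace
step 11: push 4: top = 4 -> checks out
step 12: 7 * 4 = 28 -> consistent with the trace
Nothing is out of place; the run is error-free.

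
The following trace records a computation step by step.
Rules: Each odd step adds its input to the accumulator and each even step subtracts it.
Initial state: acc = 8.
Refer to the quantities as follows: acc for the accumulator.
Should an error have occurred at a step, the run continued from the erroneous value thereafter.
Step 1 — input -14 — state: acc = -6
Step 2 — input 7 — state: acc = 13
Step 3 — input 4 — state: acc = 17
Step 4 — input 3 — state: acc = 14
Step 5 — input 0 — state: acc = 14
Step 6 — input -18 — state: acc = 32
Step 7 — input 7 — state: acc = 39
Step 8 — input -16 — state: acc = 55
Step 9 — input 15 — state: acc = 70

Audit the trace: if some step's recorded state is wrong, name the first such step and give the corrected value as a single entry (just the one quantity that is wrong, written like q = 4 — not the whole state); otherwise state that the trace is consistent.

step 2, acc = -13

1. acc = 8 + -14 = -6 (checks out)
2. acc = -6 - 7 = -13 (not what was recorded)
First deviation found at step 2; the corrected entry is acc = -13.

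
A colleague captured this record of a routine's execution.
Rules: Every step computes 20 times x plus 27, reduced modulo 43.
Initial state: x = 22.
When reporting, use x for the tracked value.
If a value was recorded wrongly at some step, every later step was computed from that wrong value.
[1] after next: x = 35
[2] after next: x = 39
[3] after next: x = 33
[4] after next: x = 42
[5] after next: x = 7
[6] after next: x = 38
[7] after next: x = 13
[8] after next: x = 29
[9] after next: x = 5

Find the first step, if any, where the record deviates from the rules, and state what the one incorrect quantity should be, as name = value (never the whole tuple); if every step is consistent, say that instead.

step 1: x = (20*22 + 27) mod 43 = 37 -> the record disagrees here
Conclusion: step 1 carries the first error; the entry should be x = 37.

step 1, x = 37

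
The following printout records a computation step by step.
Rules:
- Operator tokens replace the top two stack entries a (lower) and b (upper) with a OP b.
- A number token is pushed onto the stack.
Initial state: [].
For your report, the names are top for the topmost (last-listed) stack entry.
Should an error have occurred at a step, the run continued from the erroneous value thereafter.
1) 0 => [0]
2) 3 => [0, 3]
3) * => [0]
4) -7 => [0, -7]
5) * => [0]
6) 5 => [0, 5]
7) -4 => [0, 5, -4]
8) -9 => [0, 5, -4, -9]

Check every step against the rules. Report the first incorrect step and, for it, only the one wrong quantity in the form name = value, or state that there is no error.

no error

1. push 0: top = 0 (in agreement)
2. push 3: top = 3 (matches)
3. 0 * 3 = 0 (in agreement)
4. push -7: top = -7 (checks out)
5. 0 * -7 = 0 (consistent with the printout)
6. push 5: top = 5 (no discrepancy)
7. push -4: top = -4 (no discrepancy)
8. push -9: top = -9 (same as recorded)
Nothing is out of place; the run is error-free.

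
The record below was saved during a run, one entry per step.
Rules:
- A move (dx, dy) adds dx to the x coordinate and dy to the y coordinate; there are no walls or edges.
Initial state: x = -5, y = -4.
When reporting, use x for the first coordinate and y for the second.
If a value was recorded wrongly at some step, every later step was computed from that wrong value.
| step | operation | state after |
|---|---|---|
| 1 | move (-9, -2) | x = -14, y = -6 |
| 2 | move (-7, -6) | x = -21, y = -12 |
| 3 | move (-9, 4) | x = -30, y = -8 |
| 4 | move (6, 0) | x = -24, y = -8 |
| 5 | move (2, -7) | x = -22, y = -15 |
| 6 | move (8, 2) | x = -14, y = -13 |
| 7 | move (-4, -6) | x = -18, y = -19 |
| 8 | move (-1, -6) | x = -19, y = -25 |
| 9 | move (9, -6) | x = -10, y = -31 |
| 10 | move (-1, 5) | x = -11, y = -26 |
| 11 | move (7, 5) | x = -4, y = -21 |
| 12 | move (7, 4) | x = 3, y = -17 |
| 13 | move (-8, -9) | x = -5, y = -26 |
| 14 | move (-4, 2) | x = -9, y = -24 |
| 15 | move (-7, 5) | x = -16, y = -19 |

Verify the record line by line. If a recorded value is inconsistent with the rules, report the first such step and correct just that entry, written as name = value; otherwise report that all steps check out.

no error

1. x = -5 + (-9) = -14, y = -4 + (-2) = -6 (no discrepancy)
2. x = -14 + (-7) = -21, y = -6 + (-6) = -12 (exactly as logged)
3. x = -21 + (-9) = -30, y = -12 + (4) = -8 (same as recorded)
4. x = -30 + (6) = -24, y = -8 + (0) = -8 (no discrepancy)
5. x = -24 + (2) = -22, y = -8 + (-7) = -15 (verified)
6. x = -22 + (8) = -14, y = -15 + (2) = -13 (no discrepancy)
7. x = -14 + (-4) = -18, y = -13 + (-6) = -19 (exactly as logged)
8. x = -18 + (-1) = -19, y = -19 + (-6) = -25 (confirmed correct)
9. x = -19 + (9) = -10, y = -25 + (-6) = -31 (verified)
10. x = -10 + (-1) = -11, y = -31 + (5) = -26 (consistent with the record)
11. x = -11 + (7) = -4, y = -26 + (5) = -21 (same as recorded)
12. x = -4 + (7) = 3, y = -21 + (4) = -17 (consistent with the record)
13. x = 3 + (-8) = -5, y = -17 + (-9) = -26 (same as recorded)
14. x = -5 + (-4) = -9, y = -26 + (2) = -24 (exactly as logged)
15. x = -9 + (-7) = -16, y = -24 + (5) = -19 (same as recorded)
Every step is consistent.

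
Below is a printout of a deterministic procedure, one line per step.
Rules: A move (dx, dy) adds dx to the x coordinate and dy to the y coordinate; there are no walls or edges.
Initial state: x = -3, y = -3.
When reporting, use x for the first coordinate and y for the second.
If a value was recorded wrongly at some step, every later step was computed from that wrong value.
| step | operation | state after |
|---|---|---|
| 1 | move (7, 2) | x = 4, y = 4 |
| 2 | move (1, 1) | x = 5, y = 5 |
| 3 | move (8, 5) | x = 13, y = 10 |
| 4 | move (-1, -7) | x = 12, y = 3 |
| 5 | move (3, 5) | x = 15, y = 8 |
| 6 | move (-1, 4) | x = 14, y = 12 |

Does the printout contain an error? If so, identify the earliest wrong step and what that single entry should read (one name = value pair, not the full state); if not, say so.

Step 1: x = -3 + (7) = 4, y = -3 + (2) = -1 — the entry is off here.
Step 1 is the first one off; corrected, y = -1.

step 1, y = -1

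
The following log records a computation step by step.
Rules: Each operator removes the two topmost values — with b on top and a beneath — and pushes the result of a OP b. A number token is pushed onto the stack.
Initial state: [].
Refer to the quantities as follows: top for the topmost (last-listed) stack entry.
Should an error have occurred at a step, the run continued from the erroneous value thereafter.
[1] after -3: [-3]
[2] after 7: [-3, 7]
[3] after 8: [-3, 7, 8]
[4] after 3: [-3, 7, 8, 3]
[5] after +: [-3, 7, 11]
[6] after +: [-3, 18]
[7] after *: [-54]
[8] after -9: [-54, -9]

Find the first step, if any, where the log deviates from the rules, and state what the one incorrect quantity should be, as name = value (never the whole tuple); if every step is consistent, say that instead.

no error

1. push -3: top = -3 (no discrepancy)
2. push 7: top = 7 (no discrepancy)
3. push 8: top = 8 (exactly as logged)
4. push 3: top = 3 (verified)
5. 8 + 3 = 11 (agrees with the log)
6. 7 + 11 = 18 (matches)
7. -3 * 18 = -54 (checks out)
8. push -9: top = -9 (no discrepancy)
Every step is consistent.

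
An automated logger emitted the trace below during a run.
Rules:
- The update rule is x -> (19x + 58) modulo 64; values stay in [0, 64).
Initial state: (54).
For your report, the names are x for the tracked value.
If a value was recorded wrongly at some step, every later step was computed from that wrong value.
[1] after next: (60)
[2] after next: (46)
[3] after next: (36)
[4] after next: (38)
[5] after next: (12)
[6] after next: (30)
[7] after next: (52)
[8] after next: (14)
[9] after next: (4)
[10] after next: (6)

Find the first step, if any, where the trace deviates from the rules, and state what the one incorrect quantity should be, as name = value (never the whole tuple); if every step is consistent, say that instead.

step 8, x = 22

1. x = (19*54 + 58) mod 64 = 60 (verified)
2. x = (19*60 + 58) mod 64 = 46 (verified)
3. x = (19*46 + 58) mod 64 = 36 (same as recorded)
4. x = (19*36 + 58) mod 64 = 38 (checks out)
5. x = (19*38 + 58) mod 64 = 12 (consistent with the trace)
6. x = (19*12 + 58) mod 64 = 30 (agrees with the trace)
7. x = (19*30 + 58) mod 64 = 52 (matches)
8. x = (19*52 + 58) mod 64 = 22 (the entry is off here)
The earliest wrong entry is at step 8: it should read x = 22.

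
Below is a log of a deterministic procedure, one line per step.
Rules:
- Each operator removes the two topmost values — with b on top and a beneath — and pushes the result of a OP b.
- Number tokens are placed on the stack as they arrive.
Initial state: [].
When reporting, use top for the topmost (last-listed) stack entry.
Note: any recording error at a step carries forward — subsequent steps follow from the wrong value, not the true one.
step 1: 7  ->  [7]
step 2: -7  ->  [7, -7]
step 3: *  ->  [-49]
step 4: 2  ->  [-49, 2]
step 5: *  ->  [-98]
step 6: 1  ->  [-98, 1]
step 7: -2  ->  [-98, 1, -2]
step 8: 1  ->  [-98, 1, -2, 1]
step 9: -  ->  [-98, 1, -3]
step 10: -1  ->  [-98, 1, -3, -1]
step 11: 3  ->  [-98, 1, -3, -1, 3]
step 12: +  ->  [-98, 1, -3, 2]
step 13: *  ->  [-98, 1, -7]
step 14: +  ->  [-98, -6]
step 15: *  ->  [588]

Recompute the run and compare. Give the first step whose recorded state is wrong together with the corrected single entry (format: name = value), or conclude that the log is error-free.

Recomputing the run from the initial state:
step 1: [7]
step 2: [7, -7]
step 3: [-49]
step 4: [-49, 2]
step 5: [-98]
step 6: [-98, 1]
step 7: [-98, 1, -2]
step 8: [-98, 1, -2, 1]
step 9: [-98, 1, -3]
step 10: [-98, 1, -3, -1]
step 11: [-98, 1, -3, -1, 3]
step 12: [-98, 1, -3, 2]
step 13: [-98, 1, -6]
step 14: [-98, -5]
step 15: [490]
The first disagreement with the log is at step 13, where the value should be top = -6.

step 13, top = -6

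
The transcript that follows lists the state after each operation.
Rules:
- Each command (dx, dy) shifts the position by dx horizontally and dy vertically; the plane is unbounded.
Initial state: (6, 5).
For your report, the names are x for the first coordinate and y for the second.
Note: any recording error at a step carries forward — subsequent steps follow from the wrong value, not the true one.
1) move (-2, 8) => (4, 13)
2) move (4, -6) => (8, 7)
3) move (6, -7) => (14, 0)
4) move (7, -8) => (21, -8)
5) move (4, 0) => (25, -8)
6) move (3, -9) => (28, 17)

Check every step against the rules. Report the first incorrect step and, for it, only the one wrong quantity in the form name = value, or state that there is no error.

step 1: x = 6 + (-2) = 4, y = 5 + (8) = 13 -> consistent with the transcript
step 2: x = 4 + (4) = 8, y = 13 + (-6) = 7 -> checks out
step 3: x = 8 + (6) = 14, y = 7 + (-7) = 0 -> agrees with the transcript
step 4: x = 14 + (7) = 21, y = 0 + (-8) = -8 -> same as recorded
step 5: x = 21 + (4) = 25, y = -8 + (0) = -8 -> matches
step 6: x = 25 + (3) = 28, y = -8 + (-9) = -17 -> a discrepancy with the transcript
First deviation found at step 6; the corrected entry is y = -17.

step 6, y = -17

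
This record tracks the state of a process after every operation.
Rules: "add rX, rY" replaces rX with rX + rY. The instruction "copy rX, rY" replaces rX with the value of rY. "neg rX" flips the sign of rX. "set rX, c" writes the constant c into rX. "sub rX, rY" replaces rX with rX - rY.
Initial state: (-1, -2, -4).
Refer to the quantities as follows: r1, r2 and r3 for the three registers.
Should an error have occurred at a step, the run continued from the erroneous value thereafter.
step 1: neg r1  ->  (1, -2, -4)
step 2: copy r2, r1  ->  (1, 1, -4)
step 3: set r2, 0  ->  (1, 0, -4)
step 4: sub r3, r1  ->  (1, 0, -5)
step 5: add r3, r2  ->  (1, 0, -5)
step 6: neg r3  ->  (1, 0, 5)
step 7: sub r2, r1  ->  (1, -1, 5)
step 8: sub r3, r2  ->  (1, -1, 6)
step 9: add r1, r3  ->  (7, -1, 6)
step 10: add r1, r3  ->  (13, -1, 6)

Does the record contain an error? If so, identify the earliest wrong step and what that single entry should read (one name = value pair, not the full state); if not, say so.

no error

1. r1 = -(-1) = 1 (exactly as logged)
2. r2 = 1 (verified)
3. r2 = 0 (same as recorded)
4. r3 = -4 - 1 = -5 (same as recorded)
5. r3 = -5 + 0 = -5 (matches)
6. r3 = -(-5) = 5 (checks out)
7. r2 = 0 - 1 = -1 (verified)
8. r3 = 5 - -1 = 6 (exactly as logged)
9. r1 = 1 + 6 = 7 (checks out)
10. r1 = 7 + 6 = 13 (exactly as logged)
All entries verified; no error found.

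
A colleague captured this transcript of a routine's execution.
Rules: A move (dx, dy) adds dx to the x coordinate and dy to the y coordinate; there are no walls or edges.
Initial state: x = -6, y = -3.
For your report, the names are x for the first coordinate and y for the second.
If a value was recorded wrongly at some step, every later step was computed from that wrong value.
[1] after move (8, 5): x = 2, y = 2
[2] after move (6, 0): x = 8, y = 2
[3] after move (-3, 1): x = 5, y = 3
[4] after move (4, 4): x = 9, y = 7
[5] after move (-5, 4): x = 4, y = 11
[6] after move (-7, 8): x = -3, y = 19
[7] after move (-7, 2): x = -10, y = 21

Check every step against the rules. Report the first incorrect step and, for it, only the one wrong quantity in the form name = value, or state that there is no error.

1. x = -6 + (8) = 2, y = -3 + (5) = 2 (agrees with the transcript)
2. x = 2 + (6) = 8, y = 2 + (0) = 2 (checks out)
3. x = 8 + (-3) = 5, y = 2 + (1) = 3 (no discrepancy)
4. x = 5 + (4) = 9, y = 3 + (4) = 7 (in agreement)
5. x = 9 + (-5) = 4, y = 7 + (4) = 11 (in agreement)
6. x = 4 + (-7) = -3, y = 11 + (8) = 19 (checks out)
7. x = -3 + (-7) = -10, y = 19 + (2) = 21 (same as recorded)
Nothing is out of place; the run is error-free.

no error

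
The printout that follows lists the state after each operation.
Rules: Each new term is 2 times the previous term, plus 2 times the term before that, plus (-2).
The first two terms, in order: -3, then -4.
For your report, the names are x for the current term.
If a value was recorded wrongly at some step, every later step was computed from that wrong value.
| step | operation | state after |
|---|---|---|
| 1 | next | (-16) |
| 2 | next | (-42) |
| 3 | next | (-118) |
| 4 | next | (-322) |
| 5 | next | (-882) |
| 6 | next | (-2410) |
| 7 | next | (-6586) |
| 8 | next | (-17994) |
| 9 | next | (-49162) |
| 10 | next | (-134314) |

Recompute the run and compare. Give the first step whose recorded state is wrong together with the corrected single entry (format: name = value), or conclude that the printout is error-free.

no error

step 1: x = 2*(-4) + (2)*(-3) + (-2) = -16 -> matches
step 2: x = 2*(-16) + (2)*(-4) + (-2) = -42 -> no discrepancy
step 3: x = 2*(-42) + (2)*(-16) + (-2) = -118 -> consistent with the printout
step 4: x = 2*(-118) + (2)*(-42) + (-2) = -322 -> agrees with the printout
step 5: x = 2*(-322) + (2)*(-118) + (-2) = -882 -> matches
step 6: x = 2*(-882) + (2)*(-322) + (-2) = -2410 -> verified
step 7: x = 2*(-2410) + (2)*(-882) + (-2) = -6586 -> agrees with the printout
step 8: x = 2*(-6586) + (2)*(-2410) + (-2) = -17994 -> no discrepancy
step 9: x = 2*(-17994) + (2)*(-6586) + (-2) = -49162 -> no discrepancy
step 10: x = 2*(-49162) + (2)*(-17994) + (-2) = -134314 -> matches
Each recorded entry agrees with the recomputation.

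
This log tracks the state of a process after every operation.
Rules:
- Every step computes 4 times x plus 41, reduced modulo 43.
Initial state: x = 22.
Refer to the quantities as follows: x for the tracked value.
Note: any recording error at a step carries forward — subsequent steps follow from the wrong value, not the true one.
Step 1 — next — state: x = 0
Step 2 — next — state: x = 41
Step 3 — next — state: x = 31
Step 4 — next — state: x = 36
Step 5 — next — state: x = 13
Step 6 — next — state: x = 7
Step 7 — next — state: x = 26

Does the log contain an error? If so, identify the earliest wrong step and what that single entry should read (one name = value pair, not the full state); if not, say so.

step 3, x = 33

Step 1: x = (4*22 + 41) mod 43 = 0 — in agreement.
Step 2: x = (4*0 + 41) mod 43 = 41 — agrees with the log.
Step 3: x = (4*41 + 41) mod 43 = 33 — not what was recorded.
The audit stops at step 3: the recorded entry is wrong and should be x = 33.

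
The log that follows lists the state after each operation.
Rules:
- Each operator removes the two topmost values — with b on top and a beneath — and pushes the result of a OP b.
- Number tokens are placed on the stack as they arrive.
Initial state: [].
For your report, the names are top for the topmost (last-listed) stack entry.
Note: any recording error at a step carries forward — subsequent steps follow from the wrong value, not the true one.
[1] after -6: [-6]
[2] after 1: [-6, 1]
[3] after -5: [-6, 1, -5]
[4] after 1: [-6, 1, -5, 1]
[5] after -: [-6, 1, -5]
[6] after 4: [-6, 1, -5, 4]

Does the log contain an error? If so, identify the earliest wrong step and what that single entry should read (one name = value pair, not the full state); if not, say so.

step 5, top = -6

Recomputing the run from the initial state:
step 1: [-6]
step 2: [-6, 1]
step 3: [-6, 1, -5]
step 4: [-6, 1, -5, 1]
step 5: [-6, 1, -6]
step 6: [-6, 1, -6, 4]
The first disagreement with the log is at step 5, where the value should be top = -6.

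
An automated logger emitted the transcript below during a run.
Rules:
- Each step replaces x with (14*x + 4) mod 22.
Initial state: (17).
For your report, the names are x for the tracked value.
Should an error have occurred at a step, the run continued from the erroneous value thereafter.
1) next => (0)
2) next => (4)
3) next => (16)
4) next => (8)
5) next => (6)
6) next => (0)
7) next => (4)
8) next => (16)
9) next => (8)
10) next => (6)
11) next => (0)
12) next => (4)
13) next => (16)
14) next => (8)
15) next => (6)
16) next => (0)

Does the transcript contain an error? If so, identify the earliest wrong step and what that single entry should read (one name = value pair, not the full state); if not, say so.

Step 1: x = (14*17 + 4) mod 22 = 0 — checks out.
Step 2: x = (14*0 + 4) mod 22 = 4 — confirmed correct.
Step 3: x = (14*4 + 4) mod 22 = 16 — exactly as logged.
Step 4: x = (14*16 + 4) mod 22 = 8 — exactly as logged.
Step 5: x = (14*8 + 4) mod 22 = 6 — consistent with the transcript.
Step 6: x = (14*6 + 4) mod 22 = 0 — matches.
Step 7: x = (14*0 + 4) mod 22 = 4 — matches.
Step 8: x = (14*4 + 4) mod 22 = 16 — same as recorded.
Step 9: x = (14*16 + 4) mod 22 = 8 — confirmed correct.
Step 10: x = (14*8 + 4) mod 22 = 6 — in agreement.
Step 11: x = (14*6 + 4) mod 22 = 0 — agrees with the transcript.
Step 12: x = (14*0 + 4) mod 22 = 4 — consistent with the transcript.
Step 13: x = (14*4 + 4) mod 22 = 16 — in agreement.
Step 14: x = (14*16 + 4) mod 22 = 8 — confirmed correct.
Step 15: x = (14*8 + 4) mod 22 = 6 — confirmed correct.
Step 16: x = (14*6 + 4) mod 22 = 0 — verified.
Every step is consistent.

no error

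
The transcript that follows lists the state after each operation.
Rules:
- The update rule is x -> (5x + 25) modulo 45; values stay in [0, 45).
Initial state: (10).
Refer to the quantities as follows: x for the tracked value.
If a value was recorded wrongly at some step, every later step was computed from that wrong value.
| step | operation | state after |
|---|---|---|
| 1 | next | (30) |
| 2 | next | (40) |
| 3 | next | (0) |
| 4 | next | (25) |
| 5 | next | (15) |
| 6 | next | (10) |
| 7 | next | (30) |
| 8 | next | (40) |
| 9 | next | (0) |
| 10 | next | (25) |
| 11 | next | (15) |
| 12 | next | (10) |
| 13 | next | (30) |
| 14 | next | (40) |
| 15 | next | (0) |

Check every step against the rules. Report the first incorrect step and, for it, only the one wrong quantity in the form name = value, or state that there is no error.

no error

Recomputing the run from the initial state:
step 1: x = 30
step 2: x = 40
step 3: x = 0
step 4: x = 25
step 5: x = 15
step 6: x = 10
step 7: x = 30
step 8: x = 40
step 9: x = 0
step 10: x = 25
step 11: x = 15
step 12: x = 10
step 13: x = 30
step 14: x = 40
step 15: x = 0
This matches the transcript at every step.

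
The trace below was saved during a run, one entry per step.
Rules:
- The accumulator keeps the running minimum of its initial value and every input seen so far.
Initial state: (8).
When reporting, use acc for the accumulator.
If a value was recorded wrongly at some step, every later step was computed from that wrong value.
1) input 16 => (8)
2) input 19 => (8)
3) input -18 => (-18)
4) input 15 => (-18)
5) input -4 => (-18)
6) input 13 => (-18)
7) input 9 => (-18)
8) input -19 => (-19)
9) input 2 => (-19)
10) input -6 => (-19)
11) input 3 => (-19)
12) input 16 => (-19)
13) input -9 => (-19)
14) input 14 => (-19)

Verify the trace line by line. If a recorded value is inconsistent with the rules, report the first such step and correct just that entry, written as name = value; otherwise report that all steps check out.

step 1: acc = min(8, 16) = 8 -> exactly as logged
step 2: acc = min(8, 19) = 8 -> confirmed correct
step 3: acc = min(8, -18) = -18 -> consistent with the trace
step 4: acc = min(-18, 15) = -18 -> agrees with the trace
step 5: acc = min(-18, -4) = -18 -> agrees with the trace
step 6: acc = min(-18, 13) = -18 -> matches
step 7: acc = min(-18, 9) = -18 -> matches
step 8: acc = min(-18, -19) = -19 -> agrees with the trace
step 9: acc = min(-19, 2) = -19 -> matches
step 10: acc = min(-19, -6) = -19 -> exactly as logged
step 11: acc = min(-19, 3) = -19 -> same as recorded
step 12: acc = min(-19, 16) = -19 -> checks out
step 13: acc = min(-19, -9) = -19 -> in agreement
step 14: acc = min(-19, 14) = -19 -> confirmed correct
Every step is consistent.

no error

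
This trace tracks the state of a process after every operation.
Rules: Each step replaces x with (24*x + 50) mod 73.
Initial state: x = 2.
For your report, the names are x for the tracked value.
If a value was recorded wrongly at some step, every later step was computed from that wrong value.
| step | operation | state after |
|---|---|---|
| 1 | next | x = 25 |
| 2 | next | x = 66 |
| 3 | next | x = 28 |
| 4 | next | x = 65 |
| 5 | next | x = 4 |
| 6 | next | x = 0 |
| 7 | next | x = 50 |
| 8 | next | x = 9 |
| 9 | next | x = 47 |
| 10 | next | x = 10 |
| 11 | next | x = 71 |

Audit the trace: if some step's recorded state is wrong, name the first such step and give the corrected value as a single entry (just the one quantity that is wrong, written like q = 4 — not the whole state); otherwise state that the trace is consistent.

Recomputing the run from the initial state:
step 1: x = 25
step 2: x = 66
step 3: x = 28
step 4: x = 65
step 5: x = 4
step 6: x = 0
step 7: x = 50
step 8: x = 9
step 9: x = 47
step 10: x = 10
step 11: x = 71
This matches the trace at every step.

no error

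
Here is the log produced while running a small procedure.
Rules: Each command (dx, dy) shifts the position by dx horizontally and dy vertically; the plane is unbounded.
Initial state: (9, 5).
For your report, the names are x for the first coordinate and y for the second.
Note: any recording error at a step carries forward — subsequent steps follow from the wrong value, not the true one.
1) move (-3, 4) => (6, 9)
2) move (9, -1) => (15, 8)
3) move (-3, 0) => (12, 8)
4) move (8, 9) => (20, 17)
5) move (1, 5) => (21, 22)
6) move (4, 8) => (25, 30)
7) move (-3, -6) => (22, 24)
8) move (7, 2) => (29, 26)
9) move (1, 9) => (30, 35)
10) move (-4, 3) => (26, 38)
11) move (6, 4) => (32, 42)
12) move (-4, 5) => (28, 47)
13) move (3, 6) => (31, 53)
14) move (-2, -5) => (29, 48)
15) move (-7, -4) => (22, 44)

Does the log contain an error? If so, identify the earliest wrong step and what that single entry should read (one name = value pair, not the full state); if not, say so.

Recomputing the run from the initial state:
step 1: x = 6, y = 9
step 2: x = 15, y = 8
step 3: x = 12, y = 8
step 4: x = 20, y = 17
step 5: x = 21, y = 22
step 6: x = 25, y = 30
step 7: x = 22, y = 24
step 8: x = 29, y = 26
step 9: x = 30, y = 35
step 10: x = 26, y = 38
step 11: x = 32, y = 42
step 12: x = 28, y = 47
step 13: x = 31, y = 53
step 14: x = 29, y = 48
step 15: x = 22, y = 44
This matches the log at every step.

no error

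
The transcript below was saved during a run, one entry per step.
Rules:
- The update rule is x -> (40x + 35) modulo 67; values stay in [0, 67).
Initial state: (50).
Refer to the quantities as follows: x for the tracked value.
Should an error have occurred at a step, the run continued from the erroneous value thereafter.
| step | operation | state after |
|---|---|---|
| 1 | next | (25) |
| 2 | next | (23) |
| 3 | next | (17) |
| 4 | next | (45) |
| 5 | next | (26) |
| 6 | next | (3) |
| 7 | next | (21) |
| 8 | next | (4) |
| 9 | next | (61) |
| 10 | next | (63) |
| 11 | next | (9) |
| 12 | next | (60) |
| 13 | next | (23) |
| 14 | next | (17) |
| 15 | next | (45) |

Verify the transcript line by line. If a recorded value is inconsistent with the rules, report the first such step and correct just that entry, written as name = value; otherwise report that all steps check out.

step 2, x = 30

Recomputing the run from the initial state:
step 1: x = 25
step 2: x = 30
step 3: x = 29
step 4: x = 56
step 5: x = 64
step 6: x = 49
step 7: x = 52
step 8: x = 38
step 9: x = 14
step 10: x = 59
step 11: x = 50
step 12: x = 25
step 13: x = 30
step 14: x = 29
step 15: x = 56
The first disagreement with the transcript is at step 2, where the value should be x = 30.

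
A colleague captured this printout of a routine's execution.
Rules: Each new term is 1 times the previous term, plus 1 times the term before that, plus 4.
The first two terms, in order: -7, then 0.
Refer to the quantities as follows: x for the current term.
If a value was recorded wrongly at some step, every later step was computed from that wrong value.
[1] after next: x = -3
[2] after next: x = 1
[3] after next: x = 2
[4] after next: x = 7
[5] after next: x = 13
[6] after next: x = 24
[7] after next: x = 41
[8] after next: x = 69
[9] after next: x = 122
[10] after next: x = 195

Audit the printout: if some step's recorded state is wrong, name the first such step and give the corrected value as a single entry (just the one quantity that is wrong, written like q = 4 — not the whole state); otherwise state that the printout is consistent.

Step 1: x = 1*(0) + (1)*(-7) + (4) = -3 — matches.
Step 2: x = 1*(-3) + (1)*(0) + (4) = 1 — confirmed correct.
Step 3: x = 1*(1) + (1)*(-3) + (4) = 2 — no discrepancy.
Step 4: x = 1*(2) + (1)*(1) + (4) = 7 — same as recorded.
Step 5: x = 1*(7) + (1)*(2) + (4) = 13 — in agreement.
Step 6: x = 1*(13) + (1)*(7) + (4) = 24 — verified.
Step 7: x = 1*(24) + (1)*(13) + (4) = 41 — exactly as logged.
Step 8: x = 1*(41) + (1)*(24) + (4) = 69 — same as recorded.
Step 9: x = 1*(69) + (1)*(41) + (4) = 114 — this is not what the printout shows.
So the first discrepancy is step 9, where the right value is x = 114.

step 9, x = 114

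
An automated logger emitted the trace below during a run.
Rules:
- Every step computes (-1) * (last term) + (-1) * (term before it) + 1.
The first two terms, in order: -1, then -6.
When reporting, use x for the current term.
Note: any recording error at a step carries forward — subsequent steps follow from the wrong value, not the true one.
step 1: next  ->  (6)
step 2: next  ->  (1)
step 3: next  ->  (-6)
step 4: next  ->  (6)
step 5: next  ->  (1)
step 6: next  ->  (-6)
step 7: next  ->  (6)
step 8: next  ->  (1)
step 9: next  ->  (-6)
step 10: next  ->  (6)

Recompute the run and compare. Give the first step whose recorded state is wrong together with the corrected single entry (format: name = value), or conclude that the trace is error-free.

step 1, x = 8

Recomputing the run from the initial state:
step 1: x = 8
step 2: x = -1
step 3: x = -6
step 4: x = 8
step 5: x = -1
step 6: x = -6
step 7: x = 8
step 8: x = -1
step 9: x = -6
step 10: x = 8
The first disagreement with the trace is at step 1, where the value should be x = 8.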